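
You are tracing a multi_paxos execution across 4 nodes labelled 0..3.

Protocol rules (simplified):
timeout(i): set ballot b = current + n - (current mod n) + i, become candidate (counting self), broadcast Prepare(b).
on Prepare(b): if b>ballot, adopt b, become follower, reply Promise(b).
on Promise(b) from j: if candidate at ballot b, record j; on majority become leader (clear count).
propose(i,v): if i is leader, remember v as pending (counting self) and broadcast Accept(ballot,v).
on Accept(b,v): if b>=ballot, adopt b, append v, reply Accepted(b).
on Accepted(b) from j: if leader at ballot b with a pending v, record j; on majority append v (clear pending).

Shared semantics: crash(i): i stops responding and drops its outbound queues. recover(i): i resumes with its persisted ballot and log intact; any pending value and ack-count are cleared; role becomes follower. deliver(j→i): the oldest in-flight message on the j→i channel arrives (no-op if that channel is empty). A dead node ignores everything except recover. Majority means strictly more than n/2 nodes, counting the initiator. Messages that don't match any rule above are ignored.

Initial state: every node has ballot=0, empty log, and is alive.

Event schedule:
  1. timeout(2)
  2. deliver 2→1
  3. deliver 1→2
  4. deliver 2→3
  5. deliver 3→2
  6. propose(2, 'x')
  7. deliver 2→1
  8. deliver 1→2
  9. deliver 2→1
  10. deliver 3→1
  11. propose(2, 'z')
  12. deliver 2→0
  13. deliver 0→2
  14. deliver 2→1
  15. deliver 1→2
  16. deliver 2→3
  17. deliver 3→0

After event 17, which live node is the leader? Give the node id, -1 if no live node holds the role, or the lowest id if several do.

2

step 1 timeout(2): 2={cand,b=6,log=-}
step 2 deliver 2→1: 1={foll,b=6,log=-}
step 3 deliver 1→2: —
step 4 deliver 2→3: 3={foll,b=6,log=-}
step 5 deliver 3→2: 2={lead,b=6,log=-}
step 6 propose(2,'x'): —
step 7 deliver 2→1: 1={foll,b=6,log=x}
step 8 deliver 1→2: —
step 9 deliver 2→1: —
step 10 deliver 3→1: —
step 11 propose(2,'z'): —
step 12 deliver 2→0: 0={foll,b=6,log=-}
step 13 deliver 0→2: —
step 14 deliver 2→1: 1={foll,b=6,log=x,z}
step 15 deliver 1→2: —
step 16 deliver 2→3: 3={foll,b=6,log=x}
step 17 deliver 3→0: —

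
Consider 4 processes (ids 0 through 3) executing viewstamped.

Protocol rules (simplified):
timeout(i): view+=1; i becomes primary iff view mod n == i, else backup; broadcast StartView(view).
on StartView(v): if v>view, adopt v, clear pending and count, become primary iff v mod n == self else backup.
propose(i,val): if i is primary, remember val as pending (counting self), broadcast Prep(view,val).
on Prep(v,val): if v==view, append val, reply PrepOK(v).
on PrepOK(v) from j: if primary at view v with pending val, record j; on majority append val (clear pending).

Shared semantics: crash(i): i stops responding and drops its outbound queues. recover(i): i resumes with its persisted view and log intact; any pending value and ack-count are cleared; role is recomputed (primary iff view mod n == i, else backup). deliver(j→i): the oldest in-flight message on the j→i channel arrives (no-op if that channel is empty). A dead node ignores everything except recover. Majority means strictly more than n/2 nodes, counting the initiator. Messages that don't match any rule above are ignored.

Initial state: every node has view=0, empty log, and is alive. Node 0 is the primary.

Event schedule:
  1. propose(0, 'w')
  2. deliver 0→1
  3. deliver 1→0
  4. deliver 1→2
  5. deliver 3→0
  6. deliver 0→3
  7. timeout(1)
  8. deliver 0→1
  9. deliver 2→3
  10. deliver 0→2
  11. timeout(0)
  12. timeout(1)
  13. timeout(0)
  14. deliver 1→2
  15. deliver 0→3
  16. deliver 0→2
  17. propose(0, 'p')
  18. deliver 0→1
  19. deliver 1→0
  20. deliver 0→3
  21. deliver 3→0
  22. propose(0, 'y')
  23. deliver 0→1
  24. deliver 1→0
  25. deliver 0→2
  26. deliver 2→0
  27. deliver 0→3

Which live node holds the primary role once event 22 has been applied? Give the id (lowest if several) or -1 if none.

-1

1. propose(0,'w'):  nop
2. deliver 0→1:  <1:back v0 w>
3. deliver 1→0:  nop
4. deliver 1→2:  nop
5. deliver 3→0:  nop
6. deliver 0→3:  <3:back v0 w>
7. timeout(1):  <1:prim v1 w>
8. deliver 0→1:  nop
9. deliver 2→3:  nop
10. deliver 0→2:  <2:back v0 w>
11. timeout(0):  <0:back v1 ->
12. timeout(1):  <1:back v2 w>
13. timeout(0):  <0:back v2 ->
14. deliver 1→2:  <2:back v1 w>
15. deliver 0→3:  <3:back v1 w>
16. deliver 0→2:  nop
17. propose(0,'p'):  nop
18. deliver 0→1:  nop
19. deliver 1→0:  nop
20. deliver 0→3:  <3:back v2 w>
21. deliver 3→0:  nop
22. propose(0,'y'):  nop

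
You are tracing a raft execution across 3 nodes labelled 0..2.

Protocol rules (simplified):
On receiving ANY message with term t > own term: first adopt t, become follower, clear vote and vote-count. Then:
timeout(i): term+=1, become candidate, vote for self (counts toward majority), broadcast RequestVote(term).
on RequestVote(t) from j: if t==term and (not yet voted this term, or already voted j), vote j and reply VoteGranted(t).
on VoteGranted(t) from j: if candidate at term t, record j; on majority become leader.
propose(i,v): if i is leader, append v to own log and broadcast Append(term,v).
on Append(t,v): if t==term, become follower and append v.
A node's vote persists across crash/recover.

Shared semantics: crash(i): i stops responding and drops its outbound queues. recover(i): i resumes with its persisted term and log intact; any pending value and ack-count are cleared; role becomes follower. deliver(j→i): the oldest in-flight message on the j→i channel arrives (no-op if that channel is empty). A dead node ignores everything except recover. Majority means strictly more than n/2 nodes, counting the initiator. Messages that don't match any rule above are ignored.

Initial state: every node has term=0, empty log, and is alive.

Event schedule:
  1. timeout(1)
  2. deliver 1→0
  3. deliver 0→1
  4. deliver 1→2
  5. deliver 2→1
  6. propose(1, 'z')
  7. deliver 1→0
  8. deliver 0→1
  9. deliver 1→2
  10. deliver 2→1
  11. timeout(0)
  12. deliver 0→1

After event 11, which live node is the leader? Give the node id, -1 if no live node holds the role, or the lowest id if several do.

after 1 — timeout(1): n1:cand/t1/[-]
after 2 — deliver 1→0: n0:foll/t1/[-]
after 3 — deliver 0→1: n1:lead/t1/[-]
after 4 — deliver 1→2: n2:foll/t1/[-]
after 5 — deliver 2→1: ·
after 6 — propose(1,'z'): n1:lead/t1/[z]
after 7 — deliver 1→0: n0:foll/t1/[z]
after 8 — deliver 0→1: ·
after 9 — deliver 1→2: n2:foll/t1/[z]
after 10 — deliver 2→1: ·
after 11 — timeout(0): n0:cand/t2/[z]

1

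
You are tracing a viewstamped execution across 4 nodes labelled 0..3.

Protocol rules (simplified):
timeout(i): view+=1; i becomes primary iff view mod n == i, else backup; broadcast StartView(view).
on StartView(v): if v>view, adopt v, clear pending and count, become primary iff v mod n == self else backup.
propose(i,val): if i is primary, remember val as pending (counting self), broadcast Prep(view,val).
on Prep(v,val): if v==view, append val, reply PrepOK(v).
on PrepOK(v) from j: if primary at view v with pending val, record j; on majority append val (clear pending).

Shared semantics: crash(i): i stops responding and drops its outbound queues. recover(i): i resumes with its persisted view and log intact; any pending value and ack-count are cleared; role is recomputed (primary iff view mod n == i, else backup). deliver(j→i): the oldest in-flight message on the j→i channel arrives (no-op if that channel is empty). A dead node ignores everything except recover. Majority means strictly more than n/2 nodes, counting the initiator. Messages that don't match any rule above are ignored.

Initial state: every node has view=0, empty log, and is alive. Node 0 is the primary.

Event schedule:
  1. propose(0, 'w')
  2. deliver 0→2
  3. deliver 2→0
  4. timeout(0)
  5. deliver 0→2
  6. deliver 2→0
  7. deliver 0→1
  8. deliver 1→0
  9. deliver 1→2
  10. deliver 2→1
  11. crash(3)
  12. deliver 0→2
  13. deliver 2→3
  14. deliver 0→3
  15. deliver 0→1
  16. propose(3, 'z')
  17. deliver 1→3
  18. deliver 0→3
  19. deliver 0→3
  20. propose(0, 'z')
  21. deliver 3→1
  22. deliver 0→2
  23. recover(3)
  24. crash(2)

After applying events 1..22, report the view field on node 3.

step 1 propose(0,'w'): —
step 2 deliver 0→2: 2={back,v=0,log=w}
step 3 deliver 2→0: —
step 4 timeout(0): 0={back,v=1,log=-}
step 5 deliver 0→2: 2={back,v=1,log=w}
step 6 deliver 2→0: —
step 7 deliver 0→1: 1={back,v=0,log=w}
step 8 deliver 1→0: —
step 9 deliver 1→2: —
step 10 deliver 2→1: —
step 11 crash(3): 3={✗back,v=0,log=-}
step 12 deliver 0→2: —
step 13 deliver 2→3: —
step 14 deliver 0→3: —
step 15 deliver 0→1: 1={prim,v=1,log=w}
step 16 propose(3,'z'): —
step 17 deliver 1→3: —
step 18 deliver 0→3: —
step 19 deliver 0→3: —
step 20 propose(0,'z'): —
step 21 deliver 3→1: —
step 22 deliver 0→2: —

0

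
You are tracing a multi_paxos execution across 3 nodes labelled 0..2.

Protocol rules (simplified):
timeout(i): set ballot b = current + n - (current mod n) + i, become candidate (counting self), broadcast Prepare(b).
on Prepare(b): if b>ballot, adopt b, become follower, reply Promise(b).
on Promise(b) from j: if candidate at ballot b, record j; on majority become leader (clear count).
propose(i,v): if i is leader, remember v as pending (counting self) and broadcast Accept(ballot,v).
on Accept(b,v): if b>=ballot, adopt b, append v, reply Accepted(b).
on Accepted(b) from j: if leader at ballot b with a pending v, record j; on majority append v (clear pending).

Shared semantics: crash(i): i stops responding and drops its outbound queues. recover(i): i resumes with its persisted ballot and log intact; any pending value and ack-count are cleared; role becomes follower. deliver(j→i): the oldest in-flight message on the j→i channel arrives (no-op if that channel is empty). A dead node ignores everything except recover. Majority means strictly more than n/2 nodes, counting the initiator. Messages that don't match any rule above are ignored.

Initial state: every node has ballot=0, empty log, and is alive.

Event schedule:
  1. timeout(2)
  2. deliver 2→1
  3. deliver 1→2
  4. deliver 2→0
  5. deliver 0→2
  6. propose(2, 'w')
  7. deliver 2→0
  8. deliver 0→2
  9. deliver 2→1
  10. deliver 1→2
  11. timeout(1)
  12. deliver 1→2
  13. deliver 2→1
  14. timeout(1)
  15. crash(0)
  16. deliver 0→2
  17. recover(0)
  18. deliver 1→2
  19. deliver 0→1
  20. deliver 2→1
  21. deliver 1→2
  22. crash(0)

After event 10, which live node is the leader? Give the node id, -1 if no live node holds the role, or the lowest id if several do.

after 1 — timeout(2): n2:cand/b5/[-]
after 2 — deliver 2→1: n1:foll/b5/[-]
after 3 — deliver 1→2: n2:lead/b5/[-]
after 4 — deliver 2→0: n0:foll/b5/[-]
after 5 — deliver 0→2: ·
after 6 — propose(2,'w'): ·
after 7 — deliver 2→0: n0:foll/b5/[w]
after 8 — deliver 0→2: n2:lead/b5/[w]
after 9 — deliver 2→1: n1:foll/b5/[w]
after 10 — deliver 1→2: ·

2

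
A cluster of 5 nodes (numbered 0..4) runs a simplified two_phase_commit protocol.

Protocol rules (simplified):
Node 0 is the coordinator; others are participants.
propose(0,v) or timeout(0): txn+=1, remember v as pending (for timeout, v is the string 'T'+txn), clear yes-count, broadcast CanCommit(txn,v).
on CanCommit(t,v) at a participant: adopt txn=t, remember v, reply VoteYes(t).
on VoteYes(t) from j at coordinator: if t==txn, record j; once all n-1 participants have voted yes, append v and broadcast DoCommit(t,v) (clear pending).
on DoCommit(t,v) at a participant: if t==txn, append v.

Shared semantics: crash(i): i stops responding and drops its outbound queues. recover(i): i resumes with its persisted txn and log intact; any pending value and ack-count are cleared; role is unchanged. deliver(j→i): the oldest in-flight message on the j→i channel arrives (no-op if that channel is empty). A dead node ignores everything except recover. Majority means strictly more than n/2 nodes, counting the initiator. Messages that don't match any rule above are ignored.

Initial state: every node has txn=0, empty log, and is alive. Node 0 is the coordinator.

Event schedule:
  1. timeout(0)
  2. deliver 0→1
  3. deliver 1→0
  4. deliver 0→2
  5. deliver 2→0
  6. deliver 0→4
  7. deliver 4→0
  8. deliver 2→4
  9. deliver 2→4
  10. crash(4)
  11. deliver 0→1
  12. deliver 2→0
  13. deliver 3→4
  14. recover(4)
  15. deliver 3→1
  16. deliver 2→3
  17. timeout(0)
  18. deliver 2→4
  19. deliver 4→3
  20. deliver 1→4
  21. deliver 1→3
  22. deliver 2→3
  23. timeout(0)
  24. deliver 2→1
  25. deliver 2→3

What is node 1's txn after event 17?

1

after 1 — timeout(0): n0:coor/t1/[-]
after 2 — deliver 0→1: n1:part/t1/[-]
after 3 — deliver 1→0: ·
after 4 — deliver 0→2: n2:part/t1/[-]
after 5 — deliver 2→0: ·
after 6 — deliver 0→4: n4:part/t1/[-]
after 7 — deliver 4→0: ·
after 8 — deliver 2→4: ·
after 9 — deliver 2→4: ·
after 10 — crash(4): n4:✗part/t1/[-]
after 11 — deliver 0→1: ·
after 12 — deliver 2→0: ·
after 13 — deliver 3→4: ·
after 14 — recover(4): n4:part/t1/[-]
after 15 — deliver 3→1: ·
after 16 — deliver 2→3: ·
after 17 — timeout(0): n0:coor/t2/[-]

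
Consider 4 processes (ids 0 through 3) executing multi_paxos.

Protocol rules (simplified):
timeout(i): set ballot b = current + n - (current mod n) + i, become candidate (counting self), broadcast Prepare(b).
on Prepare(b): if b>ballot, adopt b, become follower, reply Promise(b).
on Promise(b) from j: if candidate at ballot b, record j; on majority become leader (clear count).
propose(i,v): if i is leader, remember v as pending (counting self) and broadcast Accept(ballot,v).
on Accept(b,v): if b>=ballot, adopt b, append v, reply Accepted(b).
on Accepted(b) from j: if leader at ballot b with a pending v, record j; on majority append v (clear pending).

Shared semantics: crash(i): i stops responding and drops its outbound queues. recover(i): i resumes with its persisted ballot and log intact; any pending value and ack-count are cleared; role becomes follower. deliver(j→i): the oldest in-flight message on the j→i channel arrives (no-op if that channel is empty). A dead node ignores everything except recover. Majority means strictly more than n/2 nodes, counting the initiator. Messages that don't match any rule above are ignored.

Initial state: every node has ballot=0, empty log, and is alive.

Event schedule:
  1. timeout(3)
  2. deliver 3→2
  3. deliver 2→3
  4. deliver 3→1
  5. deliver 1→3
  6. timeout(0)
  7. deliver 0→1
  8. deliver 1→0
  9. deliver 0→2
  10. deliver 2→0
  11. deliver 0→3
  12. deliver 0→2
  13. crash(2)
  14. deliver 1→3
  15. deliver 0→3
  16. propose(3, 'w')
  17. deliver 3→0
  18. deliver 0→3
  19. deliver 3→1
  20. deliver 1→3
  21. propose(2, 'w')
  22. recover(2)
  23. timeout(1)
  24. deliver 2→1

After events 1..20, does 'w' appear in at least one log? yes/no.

yes

step 1 timeout(3): 3={cand,b=7,log=-}
step 2 deliver 3→2: 2={foll,b=7,log=-}
step 3 deliver 2→3: —
step 4 deliver 3→1: 1={foll,b=7,log=-}
step 5 deliver 1→3: 3={lead,b=7,log=-}
step 6 timeout(0): 0={cand,b=4,log=-}
step 7 deliver 0→1: —
step 8 deliver 1→0: —
step 9 deliver 0→2: —
step 10 deliver 2→0: —
step 11 deliver 0→3: —
step 12 deliver 0→2: —
step 13 crash(2): 2={✗foll,b=7,log=-}
step 14 deliver 1→3: —
step 15 deliver 0→3: —
step 16 propose(3,'w'): —
step 17 deliver 3→0: 0={foll,b=7,log=-}
step 18 deliver 0→3: —
step 19 deliver 3→1: 1={foll,b=7,log=w}
step 20 deliver 1→3: —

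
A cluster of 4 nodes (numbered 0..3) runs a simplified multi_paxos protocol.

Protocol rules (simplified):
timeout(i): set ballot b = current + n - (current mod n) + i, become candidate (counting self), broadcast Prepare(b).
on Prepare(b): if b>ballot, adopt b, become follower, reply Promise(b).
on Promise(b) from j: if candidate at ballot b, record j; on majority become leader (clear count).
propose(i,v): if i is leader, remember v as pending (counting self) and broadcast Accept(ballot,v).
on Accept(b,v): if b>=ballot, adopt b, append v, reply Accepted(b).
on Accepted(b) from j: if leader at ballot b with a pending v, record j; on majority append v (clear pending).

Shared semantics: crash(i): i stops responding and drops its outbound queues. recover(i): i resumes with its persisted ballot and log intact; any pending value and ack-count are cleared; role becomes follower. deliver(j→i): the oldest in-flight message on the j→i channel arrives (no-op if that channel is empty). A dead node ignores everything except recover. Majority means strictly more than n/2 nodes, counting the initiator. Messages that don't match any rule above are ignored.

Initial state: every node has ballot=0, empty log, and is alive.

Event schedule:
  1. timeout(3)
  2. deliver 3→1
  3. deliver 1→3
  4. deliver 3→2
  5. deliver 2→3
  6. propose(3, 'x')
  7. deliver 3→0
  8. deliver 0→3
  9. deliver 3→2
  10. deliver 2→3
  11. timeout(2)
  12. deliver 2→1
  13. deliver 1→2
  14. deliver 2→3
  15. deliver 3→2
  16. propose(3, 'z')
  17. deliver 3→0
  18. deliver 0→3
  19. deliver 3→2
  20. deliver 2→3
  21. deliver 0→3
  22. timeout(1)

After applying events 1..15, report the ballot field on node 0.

after 1 — timeout(3): n3:cand/b7/[-]
after 2 — deliver 3→1: n1:foll/b7/[-]
after 3 — deliver 1→3: ·
after 4 — deliver 3→2: n2:foll/b7/[-]
after 5 — deliver 2→3: n3:lead/b7/[-]
after 6 — propose(3,'x'): ·
after 7 — deliver 3→0: n0:foll/b7/[-]
after 8 — deliver 0→3: ·
after 9 — deliver 3→2: n2:foll/b7/[x]
after 10 — deliver 2→3: ·
after 11 — timeout(2): n2:cand/b10/[x]
after 12 — deliver 2→1: n1:foll/b10/[-]
after 13 — deliver 1→2: ·
after 14 — deliver 2→3: n3:foll/b10/[-]
after 15 — deliver 3→2: n2:lead/b10/[x]

7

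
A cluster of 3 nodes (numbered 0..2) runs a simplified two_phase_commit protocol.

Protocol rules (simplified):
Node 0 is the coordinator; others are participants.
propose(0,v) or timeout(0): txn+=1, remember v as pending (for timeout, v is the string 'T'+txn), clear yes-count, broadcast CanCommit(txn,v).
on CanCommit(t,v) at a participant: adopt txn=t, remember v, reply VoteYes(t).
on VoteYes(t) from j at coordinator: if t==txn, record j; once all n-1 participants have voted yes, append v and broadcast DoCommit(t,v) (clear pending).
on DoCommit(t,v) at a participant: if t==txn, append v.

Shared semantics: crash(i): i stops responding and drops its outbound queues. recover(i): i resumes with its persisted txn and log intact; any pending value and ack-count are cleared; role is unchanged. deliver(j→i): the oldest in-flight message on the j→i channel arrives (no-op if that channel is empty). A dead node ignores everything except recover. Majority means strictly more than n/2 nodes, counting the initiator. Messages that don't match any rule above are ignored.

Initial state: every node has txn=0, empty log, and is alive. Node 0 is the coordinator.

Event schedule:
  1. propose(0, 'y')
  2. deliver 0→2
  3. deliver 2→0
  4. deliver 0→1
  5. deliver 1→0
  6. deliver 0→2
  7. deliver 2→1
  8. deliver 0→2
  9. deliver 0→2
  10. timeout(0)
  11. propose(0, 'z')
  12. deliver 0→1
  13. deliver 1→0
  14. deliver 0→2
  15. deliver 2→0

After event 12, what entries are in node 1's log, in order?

y

step 1 propose(0,'y'): 0={coor,t=1,log=-}
step 2 deliver 0→2: 2={part,t=1,log=-}
step 3 deliver 2→0: —
step 4 deliver 0→1: 1={part,t=1,log=-}
step 5 deliver 1→0: 0={coor,t=1,log=y}
step 6 deliver 0→2: 2={part,t=1,log=y}
step 7 deliver 2→1: —
step 8 deliver 0→2: —
step 9 deliver 0→2: —
step 10 timeout(0): 0={coor,t=2,log=y}
step 11 propose(0,'z'): 0={coor,t=3,log=y}
step 12 deliver 0→1: 1={part,t=1,log=y}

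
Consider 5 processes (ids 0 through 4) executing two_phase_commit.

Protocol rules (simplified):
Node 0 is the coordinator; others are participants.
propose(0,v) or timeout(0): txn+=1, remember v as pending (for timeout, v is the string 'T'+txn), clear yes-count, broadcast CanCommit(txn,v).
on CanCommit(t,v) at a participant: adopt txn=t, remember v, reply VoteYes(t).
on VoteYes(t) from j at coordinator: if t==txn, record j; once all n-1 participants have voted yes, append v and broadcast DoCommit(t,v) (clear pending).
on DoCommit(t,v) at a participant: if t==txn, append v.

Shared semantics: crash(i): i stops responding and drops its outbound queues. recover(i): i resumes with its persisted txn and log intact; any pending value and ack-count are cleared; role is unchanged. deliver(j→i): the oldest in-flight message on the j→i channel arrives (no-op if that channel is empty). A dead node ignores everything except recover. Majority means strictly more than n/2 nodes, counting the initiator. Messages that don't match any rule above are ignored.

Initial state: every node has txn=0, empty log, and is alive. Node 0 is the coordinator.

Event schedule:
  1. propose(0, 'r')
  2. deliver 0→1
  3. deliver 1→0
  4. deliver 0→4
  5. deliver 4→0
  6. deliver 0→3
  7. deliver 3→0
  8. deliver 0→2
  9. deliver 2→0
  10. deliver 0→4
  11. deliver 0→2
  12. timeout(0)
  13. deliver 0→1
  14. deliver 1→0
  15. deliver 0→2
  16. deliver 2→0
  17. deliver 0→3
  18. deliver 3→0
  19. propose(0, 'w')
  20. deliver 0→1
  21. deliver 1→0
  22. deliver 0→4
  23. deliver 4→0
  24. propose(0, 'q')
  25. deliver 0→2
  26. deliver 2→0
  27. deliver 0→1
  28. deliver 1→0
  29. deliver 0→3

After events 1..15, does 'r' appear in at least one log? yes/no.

yes

step 1 propose(0,'r'): 0={coor,t=1,log=-}
step 2 deliver 0→1: 1={part,t=1,log=-}
step 3 deliver 1→0: —
step 4 deliver 0→4: 4={part,t=1,log=-}
step 5 deliver 4→0: —
step 6 deliver 0→3: 3={part,t=1,log=-}
step 7 deliver 3→0: —
step 8 deliver 0→2: 2={part,t=1,log=-}
step 9 deliver 2→0: 0={coor,t=1,log=r}
step 10 deliver 0→4: 4={part,t=1,log=r}
step 11 deliver 0→2: 2={part,t=1,log=r}
step 12 timeout(0): 0={coor,t=2,log=r}
step 13 deliver 0→1: 1={part,t=1,log=r}
step 14 deliver 1→0: —
step 15 deliver 0→2: 2={part,t=2,log=r}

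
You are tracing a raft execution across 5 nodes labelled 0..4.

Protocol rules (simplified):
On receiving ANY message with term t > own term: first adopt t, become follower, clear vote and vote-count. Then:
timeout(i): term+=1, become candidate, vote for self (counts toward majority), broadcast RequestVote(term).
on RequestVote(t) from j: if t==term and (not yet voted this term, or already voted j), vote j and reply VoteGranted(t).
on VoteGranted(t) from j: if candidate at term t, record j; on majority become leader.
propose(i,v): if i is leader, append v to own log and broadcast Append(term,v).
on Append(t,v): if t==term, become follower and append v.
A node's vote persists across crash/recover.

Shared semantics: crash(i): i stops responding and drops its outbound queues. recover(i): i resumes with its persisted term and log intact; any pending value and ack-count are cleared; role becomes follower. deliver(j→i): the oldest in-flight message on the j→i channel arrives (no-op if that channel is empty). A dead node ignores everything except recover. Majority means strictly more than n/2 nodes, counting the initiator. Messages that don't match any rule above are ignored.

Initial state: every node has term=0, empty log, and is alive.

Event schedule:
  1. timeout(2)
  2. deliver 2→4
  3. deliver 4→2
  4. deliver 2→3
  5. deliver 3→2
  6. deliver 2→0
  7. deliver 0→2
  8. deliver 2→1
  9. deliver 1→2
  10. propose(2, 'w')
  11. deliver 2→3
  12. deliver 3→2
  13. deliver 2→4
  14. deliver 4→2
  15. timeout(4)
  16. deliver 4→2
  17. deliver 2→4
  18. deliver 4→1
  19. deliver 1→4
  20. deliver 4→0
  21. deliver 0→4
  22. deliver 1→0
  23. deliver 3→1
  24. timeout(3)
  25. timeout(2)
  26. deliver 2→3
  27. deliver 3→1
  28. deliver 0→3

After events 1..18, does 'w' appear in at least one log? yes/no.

step 1 timeout(2): 2={cand,t=1,log=-}
step 2 deliver 2→4: 4={foll,t=1,log=-}
step 3 deliver 4→2: —
step 4 deliver 2→3: 3={foll,t=1,log=-}
step 5 deliver 3→2: 2={lead,t=1,log=-}
step 6 deliver 2→0: 0={foll,t=1,log=-}
step 7 deliver 0→2: —
step 8 deliver 2→1: 1={foll,t=1,log=-}
step 9 deliver 1→2: —
step 10 propose(2,'w'): 2={lead,t=1,log=w}
step 11 deliver 2→3: 3={foll,t=1,log=w}
step 12 deliver 3→2: —
step 13 deliver 2→4: 4={foll,t=1,log=w}
step 14 deliver 4→2: —
step 15 timeout(4): 4={cand,t=2,log=w}
step 16 deliver 4→2: 2={foll,t=2,log=w}
step 17 deliver 2→4: —
step 18 deliver 4→1: 1={foll,t=2,log=-}

yes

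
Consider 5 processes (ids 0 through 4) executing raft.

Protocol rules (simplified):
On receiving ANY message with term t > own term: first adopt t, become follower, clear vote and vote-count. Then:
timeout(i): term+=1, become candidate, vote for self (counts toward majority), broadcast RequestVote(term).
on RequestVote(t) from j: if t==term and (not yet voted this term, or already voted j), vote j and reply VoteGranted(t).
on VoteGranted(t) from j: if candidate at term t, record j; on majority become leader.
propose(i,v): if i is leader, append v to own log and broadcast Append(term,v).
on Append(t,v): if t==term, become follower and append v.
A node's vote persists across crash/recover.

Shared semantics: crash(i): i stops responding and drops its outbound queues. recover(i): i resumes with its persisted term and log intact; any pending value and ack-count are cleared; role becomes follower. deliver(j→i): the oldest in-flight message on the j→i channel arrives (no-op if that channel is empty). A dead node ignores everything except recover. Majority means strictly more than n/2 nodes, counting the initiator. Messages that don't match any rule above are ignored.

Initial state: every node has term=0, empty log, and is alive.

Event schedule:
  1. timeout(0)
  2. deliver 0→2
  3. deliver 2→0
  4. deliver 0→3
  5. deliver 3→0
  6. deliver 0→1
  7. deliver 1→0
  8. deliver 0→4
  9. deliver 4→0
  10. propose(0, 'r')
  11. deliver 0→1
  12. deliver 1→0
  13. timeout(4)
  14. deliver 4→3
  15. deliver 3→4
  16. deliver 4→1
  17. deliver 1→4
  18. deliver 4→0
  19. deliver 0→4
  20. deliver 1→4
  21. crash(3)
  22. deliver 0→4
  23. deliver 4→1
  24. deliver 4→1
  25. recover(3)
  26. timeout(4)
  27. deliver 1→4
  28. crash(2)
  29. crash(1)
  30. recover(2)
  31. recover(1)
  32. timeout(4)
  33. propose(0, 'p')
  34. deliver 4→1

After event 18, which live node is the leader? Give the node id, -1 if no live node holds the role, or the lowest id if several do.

4

e1 timeout(0): 0[cand,t=1,-]
e2 deliver 0→2: 2[foll,t=1,-]
e3 deliver 2→0: ·
e4 deliver 0→3: 3[foll,t=1,-]
e5 deliver 3→0: 0[lead,t=1,-]
e6 deliver 0→1: 1[foll,t=1,-]
e7 deliver 1→0: ·
e8 deliver 0→4: 4[foll,t=1,-]
e9 deliver 4→0: ·
e10 propose(0,'r'): 0[lead,t=1,r]
e11 deliver 0→1: 1[foll,t=1,r]
e12 deliver 1→0: ·
e13 timeout(4): 4[cand,t=2,-]
e14 deliver 4→3: 3[foll,t=2,-]
e15 deliver 3→4: ·
e16 deliver 4→1: 1[foll,t=2,r]
e17 deliver 1→4: 4[lead,t=2,-]
e18 deliver 4→0: 0[foll,t=2,r]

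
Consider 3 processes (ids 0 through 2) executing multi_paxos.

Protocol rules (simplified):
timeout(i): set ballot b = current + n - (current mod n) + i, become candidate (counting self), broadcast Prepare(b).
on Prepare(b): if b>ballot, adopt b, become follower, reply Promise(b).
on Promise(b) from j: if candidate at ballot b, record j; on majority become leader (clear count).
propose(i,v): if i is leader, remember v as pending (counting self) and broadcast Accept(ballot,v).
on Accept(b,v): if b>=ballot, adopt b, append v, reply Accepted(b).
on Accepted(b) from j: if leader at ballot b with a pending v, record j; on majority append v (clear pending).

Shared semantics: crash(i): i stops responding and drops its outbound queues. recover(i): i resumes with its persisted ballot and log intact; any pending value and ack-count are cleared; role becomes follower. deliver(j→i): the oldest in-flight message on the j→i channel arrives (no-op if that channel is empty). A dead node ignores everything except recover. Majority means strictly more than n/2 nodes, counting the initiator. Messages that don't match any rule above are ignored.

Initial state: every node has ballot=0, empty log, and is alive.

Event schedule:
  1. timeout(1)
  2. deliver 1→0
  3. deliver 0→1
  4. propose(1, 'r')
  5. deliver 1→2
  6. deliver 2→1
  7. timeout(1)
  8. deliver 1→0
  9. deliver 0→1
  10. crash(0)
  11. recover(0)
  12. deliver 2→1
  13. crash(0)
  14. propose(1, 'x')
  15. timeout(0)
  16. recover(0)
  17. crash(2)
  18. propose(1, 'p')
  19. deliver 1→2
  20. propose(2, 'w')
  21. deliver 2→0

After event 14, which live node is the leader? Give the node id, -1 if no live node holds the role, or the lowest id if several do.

-1

[1] timeout(1) → N1(cand b4 [-])
[2] deliver 1→0 → N0(foll b4 [-])
[3] deliver 0→1 → N1(lead b4 [-])
[4] propose(1,'r') → ∅
[5] deliver 1→2 → N2(foll b4 [-])
[6] deliver 2→1 → ∅
[7] timeout(1) → N1(cand b7 [-])
[8] deliver 1→0 → N0(foll b4 [r])
[9] deliver 0→1 → ∅
[10] crash(0) → N0(✗foll b4 [r])
[11] recover(0) → N0(foll b4 [r])
[12] deliver 2→1 → ∅
[13] crash(0) → N0(✗foll b4 [r])
[14] propose(1,'x') → ∅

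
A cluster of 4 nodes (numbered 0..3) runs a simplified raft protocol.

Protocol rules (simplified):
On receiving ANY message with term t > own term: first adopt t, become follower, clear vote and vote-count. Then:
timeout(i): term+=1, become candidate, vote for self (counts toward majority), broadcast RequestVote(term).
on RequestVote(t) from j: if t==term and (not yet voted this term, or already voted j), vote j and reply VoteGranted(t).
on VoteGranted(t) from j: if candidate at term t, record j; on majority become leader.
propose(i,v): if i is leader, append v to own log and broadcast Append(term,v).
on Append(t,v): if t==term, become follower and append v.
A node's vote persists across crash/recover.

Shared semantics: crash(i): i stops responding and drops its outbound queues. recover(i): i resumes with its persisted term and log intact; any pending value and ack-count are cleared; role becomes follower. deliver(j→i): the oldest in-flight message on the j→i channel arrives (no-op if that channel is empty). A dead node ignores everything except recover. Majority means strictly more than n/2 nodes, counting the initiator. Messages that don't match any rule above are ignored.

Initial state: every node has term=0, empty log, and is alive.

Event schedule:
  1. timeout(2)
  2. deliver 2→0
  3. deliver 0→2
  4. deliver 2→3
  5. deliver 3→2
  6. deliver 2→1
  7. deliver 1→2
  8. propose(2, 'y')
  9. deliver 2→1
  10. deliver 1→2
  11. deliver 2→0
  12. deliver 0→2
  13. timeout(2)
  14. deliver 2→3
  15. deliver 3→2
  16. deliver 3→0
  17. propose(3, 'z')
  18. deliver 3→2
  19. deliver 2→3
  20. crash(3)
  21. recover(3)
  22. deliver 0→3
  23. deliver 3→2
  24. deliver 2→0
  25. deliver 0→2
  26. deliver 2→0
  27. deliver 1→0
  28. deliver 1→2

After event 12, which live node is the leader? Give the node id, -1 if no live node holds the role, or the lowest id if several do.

step 1 timeout(2): 2={cand,t=1,log=-}
step 2 deliver 2→0: 0={foll,t=1,log=-}
step 3 deliver 0→2: —
step 4 deliver 2→3: 3={foll,t=1,log=-}
step 5 deliver 3→2: 2={lead,t=1,log=-}
step 6 deliver 2→1: 1={foll,t=1,log=-}
step 7 deliver 1→2: —
step 8 propose(2,'y'): 2={lead,t=1,log=y}
step 9 deliver 2→1: 1={foll,t=1,log=y}
step 10 deliver 1→2: —
step 11 deliver 2→0: 0={foll,t=1,log=y}
step 12 deliver 0→2: —

2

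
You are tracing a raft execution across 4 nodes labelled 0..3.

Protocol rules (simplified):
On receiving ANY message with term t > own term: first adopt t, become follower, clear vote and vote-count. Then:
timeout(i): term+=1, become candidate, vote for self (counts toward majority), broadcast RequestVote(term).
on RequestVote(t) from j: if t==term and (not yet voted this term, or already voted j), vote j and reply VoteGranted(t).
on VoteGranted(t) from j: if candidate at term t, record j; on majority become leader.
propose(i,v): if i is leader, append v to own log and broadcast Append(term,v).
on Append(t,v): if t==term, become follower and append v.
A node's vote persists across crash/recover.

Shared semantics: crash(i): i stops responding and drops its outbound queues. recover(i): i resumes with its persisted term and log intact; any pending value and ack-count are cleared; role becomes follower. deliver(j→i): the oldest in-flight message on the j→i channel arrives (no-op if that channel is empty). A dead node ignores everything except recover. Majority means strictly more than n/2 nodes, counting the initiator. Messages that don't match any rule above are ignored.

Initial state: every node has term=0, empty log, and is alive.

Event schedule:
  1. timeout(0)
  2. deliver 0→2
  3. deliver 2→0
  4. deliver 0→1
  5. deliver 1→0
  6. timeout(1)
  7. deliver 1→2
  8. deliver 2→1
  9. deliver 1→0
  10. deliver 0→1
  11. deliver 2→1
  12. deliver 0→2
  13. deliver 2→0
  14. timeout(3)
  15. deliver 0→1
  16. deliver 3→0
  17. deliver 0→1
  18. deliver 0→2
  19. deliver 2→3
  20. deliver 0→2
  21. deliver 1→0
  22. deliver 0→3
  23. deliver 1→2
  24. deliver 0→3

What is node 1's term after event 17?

2

step 1 timeout(0): 0={cand,t=1,log=-}
step 2 deliver 0→2: 2={foll,t=1,log=-}
step 3 deliver 2→0: —
step 4 deliver 0→1: 1={foll,t=1,log=-}
step 5 deliver 1→0: 0={lead,t=1,log=-}
step 6 timeout(1): 1={cand,t=2,log=-}
step 7 deliver 1→2: 2={foll,t=2,log=-}
step 8 deliver 2→1: —
step 9 deliver 1→0: 0={foll,t=2,log=-}
step 10 deliver 0→1: 1={lead,t=2,log=-}
step 11 deliver 2→1: —
step 12 deliver 0→2: —
step 13 deliver 2→0: —
step 14 timeout(3): 3={cand,t=1,log=-}
step 15 deliver 0→1: —
step 16 deliver 3→0: —
step 17 deliver 0→1: —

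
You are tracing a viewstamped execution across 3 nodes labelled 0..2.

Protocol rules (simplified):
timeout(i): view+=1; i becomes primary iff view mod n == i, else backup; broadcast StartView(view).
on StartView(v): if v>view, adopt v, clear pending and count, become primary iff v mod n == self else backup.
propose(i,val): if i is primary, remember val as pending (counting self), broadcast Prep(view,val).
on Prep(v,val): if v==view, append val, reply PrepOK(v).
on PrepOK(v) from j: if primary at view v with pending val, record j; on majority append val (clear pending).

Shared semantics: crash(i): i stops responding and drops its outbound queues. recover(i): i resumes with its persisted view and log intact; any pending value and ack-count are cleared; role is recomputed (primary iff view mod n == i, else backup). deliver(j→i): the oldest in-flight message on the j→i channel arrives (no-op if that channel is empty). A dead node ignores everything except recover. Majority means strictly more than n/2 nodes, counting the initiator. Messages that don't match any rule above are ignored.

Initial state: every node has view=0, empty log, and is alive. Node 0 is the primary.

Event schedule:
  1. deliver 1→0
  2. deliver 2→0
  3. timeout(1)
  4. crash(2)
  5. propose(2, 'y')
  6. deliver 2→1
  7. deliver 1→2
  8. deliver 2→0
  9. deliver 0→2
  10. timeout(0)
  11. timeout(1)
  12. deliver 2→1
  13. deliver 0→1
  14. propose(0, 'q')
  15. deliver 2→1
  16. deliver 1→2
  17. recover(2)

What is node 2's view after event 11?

0

[1] deliver 1→0 → ∅
[2] deliver 2→0 → ∅
[3] timeout(1) → N1(prim v1 [-])
[4] crash(2) → N2(✗back v0 [-])
[5] propose(2,'y') → ∅
[6] deliver 2→1 → ∅
[7] deliver 1→2 → ∅
[8] deliver 2→0 → ∅
[9] deliver 0→2 → ∅
[10] timeout(0) → N0(back v1 [-])
[11] timeout(1) → N1(back v2 [-])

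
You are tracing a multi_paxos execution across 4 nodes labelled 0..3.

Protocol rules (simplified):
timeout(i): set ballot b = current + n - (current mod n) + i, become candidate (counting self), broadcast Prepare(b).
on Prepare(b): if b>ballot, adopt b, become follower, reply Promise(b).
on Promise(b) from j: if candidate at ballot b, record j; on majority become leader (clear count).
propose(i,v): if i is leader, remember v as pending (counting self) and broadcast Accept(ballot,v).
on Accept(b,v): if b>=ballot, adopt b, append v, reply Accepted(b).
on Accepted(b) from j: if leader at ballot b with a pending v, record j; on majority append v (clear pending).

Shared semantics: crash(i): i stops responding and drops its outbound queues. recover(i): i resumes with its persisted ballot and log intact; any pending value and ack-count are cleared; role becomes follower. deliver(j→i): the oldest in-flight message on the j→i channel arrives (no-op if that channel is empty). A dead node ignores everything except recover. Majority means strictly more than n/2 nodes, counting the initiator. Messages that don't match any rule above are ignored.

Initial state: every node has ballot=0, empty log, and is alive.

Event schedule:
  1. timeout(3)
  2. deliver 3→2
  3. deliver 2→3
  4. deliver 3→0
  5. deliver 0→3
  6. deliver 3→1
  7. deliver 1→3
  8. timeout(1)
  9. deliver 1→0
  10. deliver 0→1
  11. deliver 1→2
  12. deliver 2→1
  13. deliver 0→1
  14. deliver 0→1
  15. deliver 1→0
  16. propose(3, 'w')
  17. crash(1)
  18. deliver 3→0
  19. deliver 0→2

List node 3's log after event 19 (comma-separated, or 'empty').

1. timeout(3):  <3:cand b7 ->
2. deliver 3→2:  <2:foll b7 ->
3. deliver 2→3:  nop
4. deliver 3→0:  <0:foll b7 ->
5. deliver 0→3:  <3:lead b7 ->
6. deliver 3→1:  <1:foll b7 ->
7. deliver 1→3:  nop
8. timeout(1):  <1:cand b9 ->
9. deliver 1→0:  <0:foll b9 ->
10. deliver 0→1:  nop
11. deliver 1→2:  <2:foll b9 ->
12. deliver 2→1:  <1:lead b9 ->
13. deliver 0→1:  nop
14. deliver 0→1:  nop
15. deliver 1→0:  nop
16. propose(3,'w'):  nop
17. crash(1):  <1:✗lead b9 ->
18. deliver 3→0:  nop
19. deliver 0→2:  nop

empty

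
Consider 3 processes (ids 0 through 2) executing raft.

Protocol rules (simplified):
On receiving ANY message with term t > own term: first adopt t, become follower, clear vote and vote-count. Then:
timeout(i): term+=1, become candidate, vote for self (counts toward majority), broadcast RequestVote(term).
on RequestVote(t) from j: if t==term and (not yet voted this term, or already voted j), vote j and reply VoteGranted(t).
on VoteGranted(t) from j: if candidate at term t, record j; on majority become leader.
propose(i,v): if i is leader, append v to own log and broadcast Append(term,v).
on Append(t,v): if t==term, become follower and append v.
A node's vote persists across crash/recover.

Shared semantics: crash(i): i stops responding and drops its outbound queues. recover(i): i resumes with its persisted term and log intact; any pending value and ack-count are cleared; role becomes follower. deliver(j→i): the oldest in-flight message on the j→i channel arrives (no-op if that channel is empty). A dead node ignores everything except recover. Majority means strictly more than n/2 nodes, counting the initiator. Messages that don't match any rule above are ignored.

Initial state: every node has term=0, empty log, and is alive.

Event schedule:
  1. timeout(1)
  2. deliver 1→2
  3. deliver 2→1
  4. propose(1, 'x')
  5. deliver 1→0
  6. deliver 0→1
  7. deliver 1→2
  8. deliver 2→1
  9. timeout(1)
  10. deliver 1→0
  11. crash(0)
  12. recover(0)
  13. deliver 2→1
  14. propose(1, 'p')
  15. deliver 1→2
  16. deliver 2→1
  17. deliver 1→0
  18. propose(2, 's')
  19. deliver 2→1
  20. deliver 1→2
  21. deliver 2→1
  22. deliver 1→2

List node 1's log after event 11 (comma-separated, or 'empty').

x

[1] timeout(1) → N1(cand t1 [-])
[2] deliver 1→2 → N2(foll t1 [-])
[3] deliver 2→1 → N1(lead t1 [-])
[4] propose(1,'x') → N1(lead t1 [x])
[5] deliver 1→0 → N0(foll t1 [-])
[6] deliver 0→1 → ∅
[7] deliver 1→2 → N2(foll t1 [x])
[8] deliver 2→1 → ∅
[9] timeout(1) → N1(cand t2 [x])
[10] deliver 1→0 → N0(foll t1 [x])
[11] crash(0) → N0(✗foll t1 [x])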